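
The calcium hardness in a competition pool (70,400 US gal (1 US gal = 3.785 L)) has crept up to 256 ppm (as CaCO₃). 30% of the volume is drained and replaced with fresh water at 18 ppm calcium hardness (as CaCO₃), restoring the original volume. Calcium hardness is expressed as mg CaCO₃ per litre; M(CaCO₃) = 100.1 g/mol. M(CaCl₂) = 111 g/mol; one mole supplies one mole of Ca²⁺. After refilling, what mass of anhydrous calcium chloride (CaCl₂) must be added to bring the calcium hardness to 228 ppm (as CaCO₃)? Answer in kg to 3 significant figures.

12.8 kg

Volume: 70,400 US gal × 3.785 L/gal = 266,464 L.
After draining 30% and refilling: 256 × 0.70 + 18 × 0.30 = 184.6 ppm.
Deficit to target: 228 − 184.6 = 43.4 mg/L.
As CaCO₃: 43.4 mg/L × 266,464 L = 11,560 g; ÷ 100.1 = 115.5 mol Ca²⁺.
Mass: 115.5 × 111 = 12,820 g.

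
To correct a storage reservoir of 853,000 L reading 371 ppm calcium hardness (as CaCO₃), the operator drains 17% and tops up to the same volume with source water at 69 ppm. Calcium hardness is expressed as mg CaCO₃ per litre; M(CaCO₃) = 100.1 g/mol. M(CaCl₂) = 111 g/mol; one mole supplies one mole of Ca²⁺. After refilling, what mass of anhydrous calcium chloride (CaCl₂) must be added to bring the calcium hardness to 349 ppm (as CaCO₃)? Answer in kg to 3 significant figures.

27.8 kg

After draining 17% and refilling: 371 × 0.83 + 69 × 0.17 = 319.66 ppm.
Deficit to target: 349 − 319.66 = 29.34 mg/L.
As CaCO₃: 29.34 mg/L × 853,000 L = 25,030 g; ÷ 100.1 = 250 mol Ca²⁺.
Mass: 250 × 111 = 27,750 g.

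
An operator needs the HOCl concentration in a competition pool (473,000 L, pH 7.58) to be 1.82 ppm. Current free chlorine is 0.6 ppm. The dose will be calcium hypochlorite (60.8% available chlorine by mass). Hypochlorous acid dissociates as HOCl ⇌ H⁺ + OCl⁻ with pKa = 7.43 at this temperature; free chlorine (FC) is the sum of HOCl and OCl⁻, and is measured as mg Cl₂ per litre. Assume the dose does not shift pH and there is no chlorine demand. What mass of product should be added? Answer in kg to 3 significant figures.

2.95 kg

[OCl⁻]/[HOCl] = 10^(pH − pKa) = 10^(7.58 − 7.43) = 1.413; fraction as HOCl = 1/(1 + 1.413) = 0.4145.
Free chlorine required for 1.82 ppm HOCl: 1.82 / 0.4145 = 4.391 ppm.
FC to add: 4.391 − 0.6 = 3.791 mg/L as Cl₂.
Cl₂ equivalent: 3.791 mg/L × 473,000 L = 1793 g.
Product at 60.8% available Cl: 1793 / 0.608 = 2949 g.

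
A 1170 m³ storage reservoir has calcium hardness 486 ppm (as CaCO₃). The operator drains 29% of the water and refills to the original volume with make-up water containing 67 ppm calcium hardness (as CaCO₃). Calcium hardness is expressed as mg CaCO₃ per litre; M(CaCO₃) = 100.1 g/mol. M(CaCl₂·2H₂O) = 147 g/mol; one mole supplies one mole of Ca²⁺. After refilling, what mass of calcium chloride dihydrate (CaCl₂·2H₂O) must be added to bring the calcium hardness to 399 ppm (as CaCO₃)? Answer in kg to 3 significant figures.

59.3 kg

Volume: 1170 m³ = 1,170,000 L.
After draining 29% and refilling: 486 × 0.71 + 67 × 0.29 = 364.49 ppm.
Deficit to target: 399 − 364.49 = 34.51 mg/L.
As CaCO₃: 34.51 mg/L × 1,170,000 L = 40,380 g; ÷ 100.1 = 403.4 mol Ca²⁺.
Mass: 403.4 × 147 = 59,290 g.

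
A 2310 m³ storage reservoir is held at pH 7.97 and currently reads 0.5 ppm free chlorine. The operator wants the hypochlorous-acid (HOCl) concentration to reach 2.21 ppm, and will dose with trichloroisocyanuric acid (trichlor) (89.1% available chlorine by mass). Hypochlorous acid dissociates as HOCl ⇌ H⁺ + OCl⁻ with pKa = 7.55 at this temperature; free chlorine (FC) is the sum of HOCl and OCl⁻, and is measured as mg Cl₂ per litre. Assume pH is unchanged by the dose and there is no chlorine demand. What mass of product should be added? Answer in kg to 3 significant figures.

Volume: 2310 m³ = 2,310,000 L.
[OCl⁻]/[HOCl] = 10^(pH − pKa) = 10^(7.97 − 7.55) = 2.63; fraction as HOCl = 1/(1 + 2.63) = 0.2755.
Free chlorine required for 2.21 ppm HOCl: 2.21 / 0.2755 = 8.023 ppm.
FC to add: 8.023 − 0.5 = 7.523 mg/L as Cl₂.
Cl₂ equivalent: 7.523 mg/L × 2,310,000 L = 17,380 g.
Product at 89.1% available Cl: 17,380 / 0.891 = 19,500 g.

19.5 kg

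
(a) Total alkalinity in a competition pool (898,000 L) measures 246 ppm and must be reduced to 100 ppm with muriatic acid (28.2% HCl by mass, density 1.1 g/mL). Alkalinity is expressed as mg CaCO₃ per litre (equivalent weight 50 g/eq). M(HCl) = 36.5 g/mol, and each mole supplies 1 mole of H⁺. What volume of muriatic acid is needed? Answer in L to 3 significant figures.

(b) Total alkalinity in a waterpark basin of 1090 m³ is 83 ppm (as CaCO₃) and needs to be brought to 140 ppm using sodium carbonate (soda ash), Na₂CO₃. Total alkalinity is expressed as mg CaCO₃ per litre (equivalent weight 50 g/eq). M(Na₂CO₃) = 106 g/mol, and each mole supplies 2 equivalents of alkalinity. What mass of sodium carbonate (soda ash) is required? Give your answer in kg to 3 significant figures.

(a) Alkalinity to neutralize: (246 − 100) = 146 mg/L as CaCO₃ × 898,000 L = 131,100 g as CaCO₃.
(a) Equivalents of H⁺ required: 131,100 ÷ 50 g/eq = 2622 eq = 2622 mol HCl.
(a) Mass of HCl: 2622 × 36.5 = 95,710 g.
(a) Mass of 28.2% solution: 95,710 / 0.282 = 339,400 g.
(a) Volume: 339,400 g ÷ 1.1 g/mL = 308,500 mL.

(b) Volume: 1090 m³ = 1,090,000 L.
(b) Alkalinity to add: (140 − 83) = 57 mg/L as CaCO₃ × 1,090,000 L = 62,130 g as CaCO₃.
(b) Equivalents: 62,130 g ÷ 50 g/eq = 1243 eq.
(b) Each mole of Na₂CO₃ supplies 2 eq, so 1243 / 2 = 621.3 mol.
(b) Mass: 621.3 mol × 106 g/mol = 65,860 g.

(a) 309 L; (b) 65.9 kg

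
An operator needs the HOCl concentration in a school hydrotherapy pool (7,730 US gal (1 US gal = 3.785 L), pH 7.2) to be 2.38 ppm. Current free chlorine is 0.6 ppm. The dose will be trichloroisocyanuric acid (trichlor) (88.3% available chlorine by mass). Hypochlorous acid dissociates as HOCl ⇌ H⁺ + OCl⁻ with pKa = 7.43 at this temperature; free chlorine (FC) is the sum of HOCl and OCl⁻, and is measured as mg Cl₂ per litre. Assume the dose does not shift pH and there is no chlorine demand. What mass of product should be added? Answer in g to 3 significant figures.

Volume: 7,730 US gal × 3.785 L/gal = 29,258 L.
[OCl⁻]/[HOCl] = 10^(pH − pKa) = 10^(7.2 − 7.43) = 0.5888; fraction as HOCl = 1/(1 + 0.5888) = 0.6294.
Free chlorine required for 2.38 ppm HOCl: 2.38 / 0.6294 = 3.781 ppm.
FC to add: 3.781 − 0.6 = 3.181 mg/L as Cl₂.
Cl₂ equivalent: 3.181 mg/L × 29,258 L = 93.08 g.
Product at 88.3% available Cl: 93.08 / 0.883 = 105.4 g.

105 g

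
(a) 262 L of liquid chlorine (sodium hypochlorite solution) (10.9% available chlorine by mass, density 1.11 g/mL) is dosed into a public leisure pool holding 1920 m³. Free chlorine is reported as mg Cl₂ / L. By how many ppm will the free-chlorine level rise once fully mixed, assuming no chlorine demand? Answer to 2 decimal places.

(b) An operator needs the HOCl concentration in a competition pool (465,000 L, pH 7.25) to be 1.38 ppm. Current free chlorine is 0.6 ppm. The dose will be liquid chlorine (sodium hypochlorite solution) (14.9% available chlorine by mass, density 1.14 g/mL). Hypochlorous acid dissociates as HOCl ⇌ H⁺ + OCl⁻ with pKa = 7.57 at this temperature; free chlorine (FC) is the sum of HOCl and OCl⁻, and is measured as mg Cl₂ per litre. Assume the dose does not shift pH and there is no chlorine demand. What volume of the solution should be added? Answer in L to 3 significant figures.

(a) Volume: 1920 m³ = 1,920,000 L.
(a) Mass of solution: 262 L × 1000 mL/L × 1.11 g/mL = 290,800 g.
(a) Available chlorine delivered: 290,800 g × 0.109 = 31,700 g as Cl₂.
(a) Concentration rise: 31,700 g / 1,920,000 L = 16.51 mg/L = 16.51 ppm.

(b) [OCl⁻]/[HOCl] = 10^(pH − pKa) = 10^(7.25 − 7.57) = 0.4786; fraction as HOCl = 1/(1 + 0.4786) = 0.6763.
(b) Free chlorine required for 1.38 ppm HOCl: 1.38 / 0.6763 = 2.041 ppm.
(b) FC to add: 2.041 − 0.6 = 1.441 mg/L as Cl₂.
(b) Cl₂ equivalent: 1.441 mg/L × 465,000 L = 669.8 g.
(b) Product at 14.9% available Cl: 669.8 / 0.149 = 4496 g.
(b) Volume: 4496 g ÷ 1.14 g/mL = 3943 mL.

(a) 16.51 ppm; (b) 3.94 L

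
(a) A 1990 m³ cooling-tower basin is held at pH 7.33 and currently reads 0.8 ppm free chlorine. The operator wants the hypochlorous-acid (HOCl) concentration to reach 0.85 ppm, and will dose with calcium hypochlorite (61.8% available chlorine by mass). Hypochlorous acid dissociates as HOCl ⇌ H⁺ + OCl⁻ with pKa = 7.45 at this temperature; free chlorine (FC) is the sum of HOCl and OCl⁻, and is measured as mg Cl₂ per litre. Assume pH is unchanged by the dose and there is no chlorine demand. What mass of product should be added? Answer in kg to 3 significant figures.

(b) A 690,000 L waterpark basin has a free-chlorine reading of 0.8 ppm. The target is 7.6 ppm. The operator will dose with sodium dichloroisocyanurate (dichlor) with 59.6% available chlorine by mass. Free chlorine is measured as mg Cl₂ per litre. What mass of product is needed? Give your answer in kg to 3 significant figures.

(a) 2.24 kg; (b) 7.87 kg

(a) Volume: 1990 m³ = 1,990,000 L.
(a) [OCl⁻]/[HOCl] = 10^(pH − pKa) = 10^(7.33 − 7.45) = 0.7586; fraction as HOCl = 1/(1 + 0.7586) = 0.5686.
(a) Free chlorine required for 0.85 ppm HOCl: 0.85 / 0.5686 = 1.495 ppm.
(a) FC to add: 1.495 − 0.8 = 0.6948 mg/L as Cl₂.
(a) Cl₂ equivalent: 0.6948 mg/L × 1,990,000 L = 1383 g.
(a) Product at 61.8% available Cl: 1383 / 0.618 = 2237 g.

(b) Chlorine deficit: 7.6 − 0.8 = 6.8 ppm = 6.8 mg/L as Cl₂.
(b) Cl₂ equivalent needed: 6.8 mg/L × 690,000 L = 4,692,000 mg = 4692 g.
(b) Product at 59.6% available chlorine: 4692 / 0.596 = 7872 g.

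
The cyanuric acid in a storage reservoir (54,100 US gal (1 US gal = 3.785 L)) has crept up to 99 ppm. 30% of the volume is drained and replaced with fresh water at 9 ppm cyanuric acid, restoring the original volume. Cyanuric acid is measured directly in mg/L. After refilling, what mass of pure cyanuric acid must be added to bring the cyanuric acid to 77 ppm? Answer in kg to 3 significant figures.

1.02 kg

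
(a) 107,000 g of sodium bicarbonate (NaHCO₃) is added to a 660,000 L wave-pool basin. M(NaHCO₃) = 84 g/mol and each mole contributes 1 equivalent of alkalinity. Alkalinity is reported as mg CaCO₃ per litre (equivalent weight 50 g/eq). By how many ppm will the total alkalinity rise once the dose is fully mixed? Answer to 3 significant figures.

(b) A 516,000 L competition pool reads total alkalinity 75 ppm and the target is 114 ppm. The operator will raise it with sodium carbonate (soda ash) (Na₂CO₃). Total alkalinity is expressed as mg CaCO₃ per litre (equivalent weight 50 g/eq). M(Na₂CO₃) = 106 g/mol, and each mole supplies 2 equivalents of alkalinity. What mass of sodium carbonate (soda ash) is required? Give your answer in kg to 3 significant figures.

(a) 96.5 ppm; (b) 21.3 kg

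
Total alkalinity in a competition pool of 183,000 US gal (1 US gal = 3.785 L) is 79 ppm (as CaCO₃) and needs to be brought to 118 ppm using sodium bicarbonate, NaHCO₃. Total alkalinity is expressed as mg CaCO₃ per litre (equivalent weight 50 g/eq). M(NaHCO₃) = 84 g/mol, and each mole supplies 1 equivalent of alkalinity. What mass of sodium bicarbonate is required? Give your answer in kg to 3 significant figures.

Volume: 183,000 US gal × 3.785 L/gal = 692,655 L.
Alkalinity to add: (118 − 79) = 39 mg/L as CaCO₃ × 692,655 L = 27,010 g as CaCO₃.
Equivalents: 27,010 g ÷ 50 g/eq = 540.3 eq.
NaHCO₃ supplies 1 eq per mole → 540.3 mol.
Mass: 540.3 mol × 84 g/mol = 45,380 g.

45.4 kg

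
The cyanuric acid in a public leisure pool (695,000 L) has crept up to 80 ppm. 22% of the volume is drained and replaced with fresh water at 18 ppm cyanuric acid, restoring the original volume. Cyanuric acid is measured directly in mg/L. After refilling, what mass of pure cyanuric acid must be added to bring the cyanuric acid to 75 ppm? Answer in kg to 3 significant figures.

After draining 22% and refilling: 80 × 0.78 + 18 × 0.22 = 66.36 ppm.
Deficit to target: 75 − 66.36 = 8.64 mg/L.
Mass: 8.64 mg/L × 695,000 L = 6005 g cyanuric acid.

6.00 kg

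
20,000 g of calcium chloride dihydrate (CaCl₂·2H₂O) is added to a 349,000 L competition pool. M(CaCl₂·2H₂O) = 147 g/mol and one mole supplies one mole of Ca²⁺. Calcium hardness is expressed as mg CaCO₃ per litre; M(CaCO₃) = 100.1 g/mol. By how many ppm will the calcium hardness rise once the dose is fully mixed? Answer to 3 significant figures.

39.0 ppm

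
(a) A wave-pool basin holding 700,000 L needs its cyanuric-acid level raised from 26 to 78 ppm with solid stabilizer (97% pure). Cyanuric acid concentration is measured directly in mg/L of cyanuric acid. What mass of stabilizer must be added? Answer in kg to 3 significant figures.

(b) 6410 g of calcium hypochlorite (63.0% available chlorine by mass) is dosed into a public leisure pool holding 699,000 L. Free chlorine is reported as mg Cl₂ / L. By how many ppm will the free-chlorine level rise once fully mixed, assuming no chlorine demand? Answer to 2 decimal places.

(a) 37.5 kg; (b) 5.78 ppm

(a) CYA to add: (78 − 26) = 52 mg/L × 700,000 L = 36,400 g cyanuric acid.
(a) At 97% purity: 36,400 / 0.97 = 37,530 g product.

(b) Available chlorine delivered: 6410 g × 0.63 = 4038 g as Cl₂.
(b) Concentration rise: 4038 g / 699,000 L = 5.777 mg/L = 5.78 ppm.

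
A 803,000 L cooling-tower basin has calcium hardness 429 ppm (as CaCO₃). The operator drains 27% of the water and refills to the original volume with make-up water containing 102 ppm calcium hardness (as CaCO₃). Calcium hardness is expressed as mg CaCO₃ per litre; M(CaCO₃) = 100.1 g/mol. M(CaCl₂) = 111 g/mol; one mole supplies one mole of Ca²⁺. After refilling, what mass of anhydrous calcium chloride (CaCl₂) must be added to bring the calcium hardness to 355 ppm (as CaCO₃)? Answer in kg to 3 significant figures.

After draining 27% and refilling: 429 × 0.73 + 102 × 0.27 = 340.71 ppm.
Deficit to target: 355 − 340.71 = 14.29 mg/L.
As CaCO₃: 14.29 mg/L × 803,000 L = 11,470 g; ÷ 100.1 = 114.6 mol Ca²⁺.
Mass: 114.6 × 111 = 12,720 g.

12.7 kg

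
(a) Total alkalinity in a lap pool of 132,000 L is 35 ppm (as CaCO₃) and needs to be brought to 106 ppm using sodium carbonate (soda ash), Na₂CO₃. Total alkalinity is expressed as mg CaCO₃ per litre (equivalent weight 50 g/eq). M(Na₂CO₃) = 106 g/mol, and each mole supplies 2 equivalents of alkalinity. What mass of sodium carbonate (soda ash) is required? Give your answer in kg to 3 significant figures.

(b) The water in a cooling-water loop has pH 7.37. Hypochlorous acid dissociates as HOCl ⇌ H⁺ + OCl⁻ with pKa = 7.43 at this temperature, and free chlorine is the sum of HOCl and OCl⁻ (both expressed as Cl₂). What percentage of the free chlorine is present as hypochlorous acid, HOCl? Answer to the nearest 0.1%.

(a) Alkalinity to add: (106 − 35) = 71 mg/L as CaCO₃ × 132,000 L = 9372 g as CaCO₃.
(a) Equivalents: 9372 g ÷ 50 g/eq = 187.4 eq.
(a) Each mole of Na₂CO₃ supplies 2 eq, so 187.4 / 2 = 93.72 mol.
(a) Mass: 93.72 mol × 106 g/mol = 9934 g.

(b) [OCl⁻]/[HOCl] = 10^(pH − pKa) = 10^(7.37 − 7.43) = 10^-0.06 = 0.871.
(b) Fraction as HOCl = 1 / (1 + 0.871) = 0.5345.

(a) 9.93 kg; (b) 53.4%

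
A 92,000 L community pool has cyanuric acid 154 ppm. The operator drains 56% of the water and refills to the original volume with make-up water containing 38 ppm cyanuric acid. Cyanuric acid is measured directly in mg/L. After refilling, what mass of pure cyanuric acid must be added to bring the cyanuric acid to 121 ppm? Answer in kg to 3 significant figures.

2.94 kg

After draining 56% and refilling: 154 × 0.44 + 38 × 0.56 = 89.04 ppm.
Deficit to target: 121 − 89.04 = 31.96 mg/L.
Mass: 31.96 mg/L × 92,000 L = 2940 g cyanuric acid.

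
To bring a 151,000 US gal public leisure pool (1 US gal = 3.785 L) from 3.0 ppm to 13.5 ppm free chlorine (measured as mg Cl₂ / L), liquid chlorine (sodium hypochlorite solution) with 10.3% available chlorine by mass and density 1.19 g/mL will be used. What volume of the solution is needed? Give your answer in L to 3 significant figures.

49.0 L

Volume: 151,000 US gal × 3.785 L/gal = 571,535 L.
Chlorine deficit: 13.5 − 3.0 = 10.5 ppm = 10.5 mg/L as Cl₂.
Cl₂ equivalent needed: 10.5 mg/L × 571,535 L = 6,001,000 mg = 6001 g.
Product at 10.3% available chlorine: 6001 / 0.103 = 58,260 g.
Volume at density 1.19 g/mL: 58,260 g ÷ 1.19 g/mL = 48,960 mL.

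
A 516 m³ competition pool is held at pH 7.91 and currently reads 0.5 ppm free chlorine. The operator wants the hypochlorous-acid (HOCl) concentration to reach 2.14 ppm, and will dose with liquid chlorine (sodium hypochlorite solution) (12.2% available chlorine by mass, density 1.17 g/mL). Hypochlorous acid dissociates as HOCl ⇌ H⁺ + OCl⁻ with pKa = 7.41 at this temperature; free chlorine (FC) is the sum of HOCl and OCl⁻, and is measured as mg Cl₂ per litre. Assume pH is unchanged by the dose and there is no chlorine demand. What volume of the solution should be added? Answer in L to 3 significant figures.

30.4 L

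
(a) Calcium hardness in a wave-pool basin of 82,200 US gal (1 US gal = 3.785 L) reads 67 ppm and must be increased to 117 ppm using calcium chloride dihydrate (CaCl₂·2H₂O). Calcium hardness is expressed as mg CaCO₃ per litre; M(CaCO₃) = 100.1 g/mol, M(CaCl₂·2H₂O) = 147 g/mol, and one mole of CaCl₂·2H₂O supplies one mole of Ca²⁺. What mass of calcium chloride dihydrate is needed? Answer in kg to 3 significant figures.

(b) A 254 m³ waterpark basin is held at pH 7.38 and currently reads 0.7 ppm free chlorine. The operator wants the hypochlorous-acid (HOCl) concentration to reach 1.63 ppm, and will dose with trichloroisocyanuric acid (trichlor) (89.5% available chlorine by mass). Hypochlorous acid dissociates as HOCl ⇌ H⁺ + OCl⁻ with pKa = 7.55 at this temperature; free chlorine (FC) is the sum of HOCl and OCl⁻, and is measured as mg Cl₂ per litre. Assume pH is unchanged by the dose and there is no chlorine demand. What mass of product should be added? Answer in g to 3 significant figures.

(a) 22.8 kg; (b) 577 g

(a) Volume: 82,200 US gal × 3.785 L/gal = 311,127 L.
(a) Hardness to add: (117 − 67) = 50 mg/L as CaCO₃ × 311,127 L = 15,560 g as CaCO₃.
(a) Moles of Ca²⁺ (1 mol Ca²⁺ ≡ 1 mol CaCO₃): 15,560 / 100.1 g/mol = 155.4 mol.
(a) Mass of CaCl₂·2H₂O: 155.4 × 147 = 22,840 g.

(b) Volume: 254 m³ = 254,000 L.
(b) [OCl⁻]/[HOCl] = 10^(pH − pKa) = 10^(7.38 − 7.55) = 0.6761; fraction as HOCl = 1/(1 + 0.6761) = 0.5966.
(b) Free chlorine required for 1.63 ppm HOCl: 1.63 / 0.5966 = 2.732 ppm.
(b) FC to add: 2.732 − 0.7 = 2.032 mg/L as Cl₂.
(b) Cl₂ equivalent: 2.032 mg/L × 254,000 L = 516.1 g.
(b) Product at 89.5% available Cl: 516.1 / 0.895 = 576.7 g.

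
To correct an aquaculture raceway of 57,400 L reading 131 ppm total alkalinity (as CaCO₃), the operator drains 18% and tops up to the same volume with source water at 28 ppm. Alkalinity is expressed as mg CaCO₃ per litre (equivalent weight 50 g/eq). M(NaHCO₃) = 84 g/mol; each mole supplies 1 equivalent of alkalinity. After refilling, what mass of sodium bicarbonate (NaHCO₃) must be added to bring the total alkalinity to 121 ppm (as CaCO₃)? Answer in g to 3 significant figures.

After draining 18% and refilling: 131 × 0.82 + 28 × 0.18 = 112.46 ppm.
Deficit to target: 121 − 112.46 = 8.54 mg/L.
As CaCO₃: 8.54 mg/L × 57,400 L = 490.2 g; ÷ 50 g/eq ÷ 1 = 9.804 mol NaHCO₃.
Mass: 9.804 × 84 = 823.5 g.

824 g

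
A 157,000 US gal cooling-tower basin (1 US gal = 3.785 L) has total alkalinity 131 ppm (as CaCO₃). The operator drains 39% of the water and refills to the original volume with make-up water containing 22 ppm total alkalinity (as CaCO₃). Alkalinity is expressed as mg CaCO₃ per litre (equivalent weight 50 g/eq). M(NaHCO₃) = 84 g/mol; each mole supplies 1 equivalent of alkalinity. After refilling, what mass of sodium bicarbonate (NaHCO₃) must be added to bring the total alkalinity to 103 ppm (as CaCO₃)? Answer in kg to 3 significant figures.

14.5 kg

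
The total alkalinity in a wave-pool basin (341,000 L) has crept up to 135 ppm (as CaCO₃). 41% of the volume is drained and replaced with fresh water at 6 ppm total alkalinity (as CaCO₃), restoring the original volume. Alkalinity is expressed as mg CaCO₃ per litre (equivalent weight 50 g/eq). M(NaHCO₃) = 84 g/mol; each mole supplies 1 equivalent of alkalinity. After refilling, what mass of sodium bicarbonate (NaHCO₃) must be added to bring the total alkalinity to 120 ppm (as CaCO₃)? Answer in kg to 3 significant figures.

After draining 41% and refilling: 135 × 0.59 + 6 × 0.41 = 82.11 ppm.
Deficit to target: 120 − 82.11 = 37.89 mg/L.
As CaCO₃: 37.89 mg/L × 341,000 L = 12,920 g; ÷ 50 g/eq ÷ 1 = 258.4 mol NaHCO₃.
Mass: 258.4 × 84 = 21,710 g.

21.7 kg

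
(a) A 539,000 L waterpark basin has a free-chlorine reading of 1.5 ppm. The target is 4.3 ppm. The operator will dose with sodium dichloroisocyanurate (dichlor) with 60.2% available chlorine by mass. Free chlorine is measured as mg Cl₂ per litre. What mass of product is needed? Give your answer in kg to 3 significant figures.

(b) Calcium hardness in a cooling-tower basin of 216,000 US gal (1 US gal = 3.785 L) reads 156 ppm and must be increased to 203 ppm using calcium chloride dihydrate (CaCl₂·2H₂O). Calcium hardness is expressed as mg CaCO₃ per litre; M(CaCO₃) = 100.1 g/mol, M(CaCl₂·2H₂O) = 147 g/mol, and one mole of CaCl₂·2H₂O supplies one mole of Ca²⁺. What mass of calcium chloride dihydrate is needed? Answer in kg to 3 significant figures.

(a) Chlorine deficit: 4.3 − 1.5 = 2.8 ppm = 2.8 mg/L as Cl₂.
(a) Cl₂ equivalent needed: 2.8 mg/L × 539,000 L = 1,509,000 mg = 1509 g.
(a) Product at 60.2% available chlorine: 1509 / 0.602 = 2507 g.

(b) Volume: 216,000 US gal × 3.785 L/gal = 817,560 L.
(b) Hardness to add: (203 − 156) = 47 mg/L as CaCO₃ × 817,560 L = 38,430 g as CaCO₃.
(b) Moles of Ca²⁺ (1 mol Ca²⁺ ≡ 1 mol CaCO₃): 38,430 / 100.1 g/mol = 383.9 mol.
(b) Mass of CaCl₂·2H₂O: 383.9 × 147 = 56,430 g.

(a) 2.51 kg; (b) 56.4 kg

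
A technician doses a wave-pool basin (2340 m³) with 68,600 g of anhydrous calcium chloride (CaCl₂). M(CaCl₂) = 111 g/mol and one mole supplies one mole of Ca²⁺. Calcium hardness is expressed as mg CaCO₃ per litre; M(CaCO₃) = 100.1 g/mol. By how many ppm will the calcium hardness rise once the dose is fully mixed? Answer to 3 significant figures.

26.4 ppm

Volume: 2340 m³ = 2,340,000 L.
Moles of Ca²⁺: 68,600 g ÷ 111 g/mol = 618 mol.
As CaCO₃: 618 mol × 100.1 g/mol = 61,860 g.
Rise: 61,860 g / 2,340,000 L × 1000 = 26.44 mg/L.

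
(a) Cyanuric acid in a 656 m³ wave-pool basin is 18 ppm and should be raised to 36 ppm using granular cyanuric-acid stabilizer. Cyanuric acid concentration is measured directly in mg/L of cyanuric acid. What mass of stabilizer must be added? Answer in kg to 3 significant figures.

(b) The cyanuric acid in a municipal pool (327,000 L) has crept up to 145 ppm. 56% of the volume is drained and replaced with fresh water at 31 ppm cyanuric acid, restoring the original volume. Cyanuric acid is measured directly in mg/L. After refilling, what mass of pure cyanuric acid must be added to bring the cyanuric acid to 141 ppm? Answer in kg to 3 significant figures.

(a) 11.8 kg; (b) 19.6 kg

(a) Volume: 656 m³ = 656,000 L.
(a) CYA to add: (36 − 18) = 18 mg/L × 656,000 L = 11,810 g cyanuric acid.

(b) After draining 56% and refilling: 145 × 0.44 + 31 × 0.56 = 81.16 ppm.
(b) Deficit to target: 141 − 81.16 = 59.84 mg/L.
(b) Mass: 59.84 mg/L × 327,000 L = 19,570 g cyanuric acid.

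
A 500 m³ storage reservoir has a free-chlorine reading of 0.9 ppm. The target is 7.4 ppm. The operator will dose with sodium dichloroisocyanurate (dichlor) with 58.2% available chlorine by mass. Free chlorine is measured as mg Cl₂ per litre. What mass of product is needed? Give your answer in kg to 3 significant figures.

5.58 kg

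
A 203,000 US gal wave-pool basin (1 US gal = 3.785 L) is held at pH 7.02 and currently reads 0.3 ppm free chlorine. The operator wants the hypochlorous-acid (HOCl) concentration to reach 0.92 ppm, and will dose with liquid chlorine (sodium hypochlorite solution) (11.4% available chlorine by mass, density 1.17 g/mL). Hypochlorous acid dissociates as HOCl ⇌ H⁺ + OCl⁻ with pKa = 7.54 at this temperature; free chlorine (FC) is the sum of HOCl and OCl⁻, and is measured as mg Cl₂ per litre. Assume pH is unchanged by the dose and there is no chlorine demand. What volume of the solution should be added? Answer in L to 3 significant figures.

Volume: 203,000 US gal × 3.785 L/gal = 768,355 L.
[OCl⁻]/[HOCl] = 10^(pH − pKa) = 10^(7.02 − 7.54) = 0.302; fraction as HOCl = 1/(1 + 0.302) = 0.7681.
Free chlorine required for 0.92 ppm HOCl: 0.92 / 0.7681 = 1.198 ppm.
FC to add: 1.198 − 0.3 = 0.8978 mg/L as Cl₂.
Cl₂ equivalent: 0.8978 mg/L × 768,355 L = 689.9 g.
Product at 11.4% available Cl: 689.9 / 0.114 = 6051 g.
Volume: 6051 g ÷ 1.17 g/mL = 5172 mL.

5.17 L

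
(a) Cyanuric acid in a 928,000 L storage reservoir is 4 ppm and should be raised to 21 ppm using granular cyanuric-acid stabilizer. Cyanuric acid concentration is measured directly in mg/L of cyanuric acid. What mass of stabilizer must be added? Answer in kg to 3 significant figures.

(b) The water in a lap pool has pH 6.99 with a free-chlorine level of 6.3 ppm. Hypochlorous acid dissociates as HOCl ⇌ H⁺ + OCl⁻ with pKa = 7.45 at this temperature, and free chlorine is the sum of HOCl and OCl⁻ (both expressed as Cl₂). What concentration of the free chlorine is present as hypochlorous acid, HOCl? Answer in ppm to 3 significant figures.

(a) CYA to add: (21 − 4) = 17 mg/L × 928,000 L = 15,780 g cyanuric acid.

(b) [OCl⁻]/[HOCl] = 10^(pH − pKa) = 10^(6.99 − 7.45) = 10^-0.46 = 0.3467.
(b) Fraction as HOCl = 1 / (1 + 0.3467) = 0.7425.
(b) HOCl = 0.7425 × 6.3 ppm = 4.678 ppm.

(a) 15.8 kg; (b) 4.68 ppm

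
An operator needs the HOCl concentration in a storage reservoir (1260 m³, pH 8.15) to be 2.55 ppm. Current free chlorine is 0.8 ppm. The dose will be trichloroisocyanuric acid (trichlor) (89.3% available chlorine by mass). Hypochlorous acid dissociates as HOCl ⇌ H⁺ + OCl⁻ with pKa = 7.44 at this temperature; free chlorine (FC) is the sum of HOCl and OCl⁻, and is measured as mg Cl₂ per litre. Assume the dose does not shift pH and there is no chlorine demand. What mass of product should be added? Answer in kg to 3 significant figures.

20.9 kg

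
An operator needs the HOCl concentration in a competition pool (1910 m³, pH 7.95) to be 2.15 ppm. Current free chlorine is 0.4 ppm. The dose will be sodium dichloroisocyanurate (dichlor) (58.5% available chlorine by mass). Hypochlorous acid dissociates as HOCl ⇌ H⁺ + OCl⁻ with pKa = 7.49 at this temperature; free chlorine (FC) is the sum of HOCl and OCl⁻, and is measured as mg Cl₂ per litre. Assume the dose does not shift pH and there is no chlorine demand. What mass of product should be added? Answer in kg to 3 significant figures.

Volume: 1910 m³ = 1,910,000 L.
[OCl⁻]/[HOCl] = 10^(pH − pKa) = 10^(7.95 − 7.49) = 2.884; fraction as HOCl = 1/(1 + 2.884) = 0.2575.
Free chlorine required for 2.15 ppm HOCl: 2.15 / 0.2575 = 8.351 ppm.
FC to add: 8.351 − 0.4 = 7.951 mg/L as Cl₂.
Cl₂ equivalent: 7.951 mg/L × 1,910,000 L = 15,190 g.
Product at 58.5% available Cl: 15,190 / 0.585 = 25,960 g.

26.0 kg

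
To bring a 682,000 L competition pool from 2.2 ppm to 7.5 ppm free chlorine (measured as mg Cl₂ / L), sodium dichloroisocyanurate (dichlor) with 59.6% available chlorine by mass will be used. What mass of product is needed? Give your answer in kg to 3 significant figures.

6.06 kg

Chlorine deficit: 7.5 − 2.2 = 5.3 ppm = 5.3 mg/L as Cl₂.
Cl₂ equivalent needed: 5.3 mg/L × 682,000 L = 3,615,000 mg = 3615 g.
Product at 59.6% available chlorine: 3615 / 0.596 = 6065 g.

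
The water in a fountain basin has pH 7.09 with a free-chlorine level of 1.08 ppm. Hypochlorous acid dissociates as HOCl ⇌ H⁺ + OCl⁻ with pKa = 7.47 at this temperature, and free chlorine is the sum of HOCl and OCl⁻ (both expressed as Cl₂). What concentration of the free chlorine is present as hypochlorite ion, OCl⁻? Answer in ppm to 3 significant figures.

0.318 ppm

[OCl⁻]/[HOCl] = 10^(pH − pKa) = 10^(7.09 − 7.47) = 10^-0.38 = 0.4169.
Fraction as HOCl = 1 / (1 + 0.4169) = 0.7058.
OCl⁻ = (1 − 0.7058) × 1.08 ppm = 0.3178 ppm.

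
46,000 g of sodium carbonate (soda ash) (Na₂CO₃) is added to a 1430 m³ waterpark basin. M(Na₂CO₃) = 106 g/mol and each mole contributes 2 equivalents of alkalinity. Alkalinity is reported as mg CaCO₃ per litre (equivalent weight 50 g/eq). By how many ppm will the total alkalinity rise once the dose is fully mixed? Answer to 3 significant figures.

Volume: 1430 m³ = 1,430,000 L.
Moles of Na₂CO₃: 46,000 g ÷ 106 g/mol = 434 mol → 867.9 eq of alkalinity.
As CaCO₃: 867.9 eq × 50 g/eq = 43,400 g.
Rise: 43,400 g / 1,430,000 L × 1000 = 30.35 mg/L.

30.3 ppm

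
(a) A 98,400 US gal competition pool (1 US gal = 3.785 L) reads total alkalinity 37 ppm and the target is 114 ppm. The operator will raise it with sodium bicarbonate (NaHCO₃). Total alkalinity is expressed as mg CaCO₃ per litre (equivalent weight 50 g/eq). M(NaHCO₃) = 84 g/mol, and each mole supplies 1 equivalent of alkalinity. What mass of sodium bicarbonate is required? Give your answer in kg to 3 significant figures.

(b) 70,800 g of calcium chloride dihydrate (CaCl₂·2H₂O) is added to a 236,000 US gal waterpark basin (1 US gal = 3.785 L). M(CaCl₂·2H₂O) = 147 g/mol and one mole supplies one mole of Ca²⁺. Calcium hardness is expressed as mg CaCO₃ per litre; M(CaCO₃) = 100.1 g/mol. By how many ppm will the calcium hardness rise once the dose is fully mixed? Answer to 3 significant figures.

(a) 48.2 kg; (b) 54.0 ppm

(a) Volume: 98,400 US gal × 3.785 L/gal = 372,444 L.
(a) Alkalinity to add: (114 − 37) = 77 mg/L as CaCO₃ × 372,444 L = 28,680 g as CaCO₃.
(a) Equivalents: 28,680 g ÷ 50 g/eq = 573.6 eq.
(a) NaHCO₃ supplies 1 eq per mole → 573.6 mol.
(a) Mass: 573.6 mol × 84 g/mol = 48,180 g.

(b) Volume: 236,000 US gal × 3.785 L/gal = 893,260 L.
(b) Moles of Ca²⁺: 70,800 g ÷ 147 g/mol = 481.6 mol.
(b) As CaCO₃: 481.6 mol × 100.1 g/mol = 48,210 g.
(b) Rise: 48,210 g / 893,260 L × 1000 = 53.97 mg/L.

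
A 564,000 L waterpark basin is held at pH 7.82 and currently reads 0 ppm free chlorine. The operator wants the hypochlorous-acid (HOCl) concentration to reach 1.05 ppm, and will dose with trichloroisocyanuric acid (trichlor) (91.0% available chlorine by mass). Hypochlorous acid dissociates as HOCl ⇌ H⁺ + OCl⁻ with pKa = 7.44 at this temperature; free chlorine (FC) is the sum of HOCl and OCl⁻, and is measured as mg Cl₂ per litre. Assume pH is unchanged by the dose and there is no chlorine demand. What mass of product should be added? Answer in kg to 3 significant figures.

[OCl⁻]/[HOCl] = 10^(pH − pKa) = 10^(7.82 − 7.44) = 2.399; fraction as HOCl = 1/(1 + 2.399) = 0.2942.
Free chlorine required for 1.05 ppm HOCl: 1.05 / 0.2942 = 3.569 ppm.
FC to add: 3.569 − 0 = 3.569 mg/L as Cl₂.
Cl₂ equivalent: 3.569 mg/L × 564,000 L = 2013 g.
Product at 91.0% available Cl: 2013 / 0.91 = 2212 g.

2.21 kg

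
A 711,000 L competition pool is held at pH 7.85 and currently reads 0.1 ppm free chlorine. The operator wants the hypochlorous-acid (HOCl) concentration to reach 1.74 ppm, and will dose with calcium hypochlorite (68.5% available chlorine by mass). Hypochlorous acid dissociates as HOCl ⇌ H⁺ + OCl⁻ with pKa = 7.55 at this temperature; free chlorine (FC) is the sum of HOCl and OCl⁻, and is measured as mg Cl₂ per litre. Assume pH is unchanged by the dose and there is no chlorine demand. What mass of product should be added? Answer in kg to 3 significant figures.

5.31 kg

[OCl⁻]/[HOCl] = 10^(pH − pKa) = 10^(7.85 − 7.55) = 1.995; fraction as HOCl = 1/(1 + 1.995) = 0.3339.
Free chlorine required for 1.74 ppm HOCl: 1.74 / 0.3339 = 5.212 ppm.
FC to add: 5.212 − 0.1 = 5.112 mg/L as Cl₂.
Cl₂ equivalent: 5.112 mg/L × 711,000 L = 3634 g.
Product at 68.5% available Cl: 3634 / 0.685 = 5306 g.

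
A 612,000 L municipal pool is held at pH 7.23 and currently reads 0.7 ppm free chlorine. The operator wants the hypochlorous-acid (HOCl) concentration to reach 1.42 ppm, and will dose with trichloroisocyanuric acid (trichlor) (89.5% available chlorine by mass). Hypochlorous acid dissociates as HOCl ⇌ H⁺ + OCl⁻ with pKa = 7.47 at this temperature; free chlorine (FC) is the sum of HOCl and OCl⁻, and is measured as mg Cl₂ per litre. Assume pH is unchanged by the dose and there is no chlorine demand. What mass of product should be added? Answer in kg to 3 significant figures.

[OCl⁻]/[HOCl] = 10^(pH − pKa) = 10^(7.23 − 7.47) = 0.5754; fraction as HOCl = 1/(1 + 0.5754) = 0.6347.
Free chlorine required for 1.42 ppm HOCl: 1.42 / 0.6347 = 2.237 ppm.
FC to add: 2.237 − 0.7 = 1.537 mg/L as Cl₂.
Cl₂ equivalent: 1.537 mg/L × 612,000 L = 940.7 g.
Product at 89.5% available Cl: 940.7 / 0.895 = 1051 g.

1.05 kg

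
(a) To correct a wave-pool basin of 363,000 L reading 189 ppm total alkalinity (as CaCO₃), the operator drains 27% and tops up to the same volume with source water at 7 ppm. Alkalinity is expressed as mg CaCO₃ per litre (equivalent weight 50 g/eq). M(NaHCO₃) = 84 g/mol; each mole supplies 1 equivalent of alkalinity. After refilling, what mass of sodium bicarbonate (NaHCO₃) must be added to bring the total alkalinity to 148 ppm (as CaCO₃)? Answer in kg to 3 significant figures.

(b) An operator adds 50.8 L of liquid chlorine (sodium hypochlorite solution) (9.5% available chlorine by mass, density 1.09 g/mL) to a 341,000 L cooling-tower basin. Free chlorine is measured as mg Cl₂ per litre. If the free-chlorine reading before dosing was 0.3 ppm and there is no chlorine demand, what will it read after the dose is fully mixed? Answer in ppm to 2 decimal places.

(a) 4.96 kg; (b) 15.73 ppm

(a) After draining 27% and refilling: 189 × 0.73 + 7 × 0.27 = 139.86 ppm.
(a) Deficit to target: 148 − 139.86 = 8.14 mg/L.
(a) As CaCO₃: 8.14 mg/L × 363,000 L = 2955 g; ÷ 50 g/eq ÷ 1 = 59.1 mol NaHCO₃.
(a) Mass: 59.1 × 84 = 4964 g.

(b) Mass of solution: 50.8 L × 1000 mL/L × 1.09 g/mL = 55,370 g.
(b) Available chlorine delivered: 55,370 g × 0.095 = 5260 g as Cl₂.
(b) Concentration rise: 5260 g / 341,000 L = 15.43 mg/L = 15.43 ppm.
(b) Final FC: 0.3 + 15.43 = 15.73 ppm.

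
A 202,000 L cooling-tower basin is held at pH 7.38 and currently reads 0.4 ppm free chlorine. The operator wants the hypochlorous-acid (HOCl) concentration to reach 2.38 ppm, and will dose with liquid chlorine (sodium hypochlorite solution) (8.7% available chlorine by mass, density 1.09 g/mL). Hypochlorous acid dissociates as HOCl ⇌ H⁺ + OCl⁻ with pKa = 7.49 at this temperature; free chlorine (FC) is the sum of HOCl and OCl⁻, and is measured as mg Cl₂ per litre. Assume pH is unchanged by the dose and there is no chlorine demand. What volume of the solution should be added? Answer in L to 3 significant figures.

8.15 L

[OCl⁻]/[HOCl] = 10^(pH − pKa) = 10^(7.38 − 7.49) = 0.7762; fraction as HOCl = 1/(1 + 0.7762) = 0.563.
Free chlorine required for 2.38 ppm HOCl: 2.38 / 0.563 = 4.227 ppm.
FC to add: 4.227 − 0.4 = 3.827 mg/L as Cl₂.
Cl₂ equivalent: 3.827 mg/L × 202,000 L = 773.1 g.
Product at 8.7% available Cl: 773.1 / 0.087 = 8887 g.
Volume: 8887 g ÷ 1.09 g/mL = 8153 mL.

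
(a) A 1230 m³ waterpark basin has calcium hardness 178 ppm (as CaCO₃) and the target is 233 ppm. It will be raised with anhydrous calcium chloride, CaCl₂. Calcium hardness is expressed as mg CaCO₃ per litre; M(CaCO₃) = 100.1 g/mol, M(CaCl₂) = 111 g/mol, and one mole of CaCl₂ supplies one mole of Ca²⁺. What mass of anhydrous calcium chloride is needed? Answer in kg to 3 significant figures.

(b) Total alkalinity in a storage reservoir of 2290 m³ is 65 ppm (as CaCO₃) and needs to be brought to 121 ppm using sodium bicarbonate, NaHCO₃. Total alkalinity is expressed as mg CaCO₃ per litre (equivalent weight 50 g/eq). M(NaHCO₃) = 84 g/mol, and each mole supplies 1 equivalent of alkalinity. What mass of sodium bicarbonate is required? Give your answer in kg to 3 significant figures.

(a) 75.0 kg; (b) 215 kg

(a) Volume: 1230 m³ = 1,230,000 L.
(a) Hardness to add: (233 − 178) = 55 mg/L as CaCO₃ × 1,230,000 L = 67,650 g as CaCO₃.
(a) Moles of Ca²⁺ (1 mol Ca²⁺ ≡ 1 mol CaCO₃): 67,650 / 100.1 g/mol = 675.8 mol.
(a) Mass of CaCl₂: 675.8 × 111 = 75,020 g.

(b) Volume: 2290 m³ = 2,290,000 L.
(b) Alkalinity to add: (121 − 65) = 56 mg/L as CaCO₃ × 2,290,000 L = 128,200 g as CaCO₃.
(b) Equivalents: 128,200 g ÷ 50 g/eq = 2565 eq.
(b) NaHCO₃ supplies 1 eq per mole → 2565 mol.
(b) Mass: 2565 mol × 84 g/mol = 215,400 g.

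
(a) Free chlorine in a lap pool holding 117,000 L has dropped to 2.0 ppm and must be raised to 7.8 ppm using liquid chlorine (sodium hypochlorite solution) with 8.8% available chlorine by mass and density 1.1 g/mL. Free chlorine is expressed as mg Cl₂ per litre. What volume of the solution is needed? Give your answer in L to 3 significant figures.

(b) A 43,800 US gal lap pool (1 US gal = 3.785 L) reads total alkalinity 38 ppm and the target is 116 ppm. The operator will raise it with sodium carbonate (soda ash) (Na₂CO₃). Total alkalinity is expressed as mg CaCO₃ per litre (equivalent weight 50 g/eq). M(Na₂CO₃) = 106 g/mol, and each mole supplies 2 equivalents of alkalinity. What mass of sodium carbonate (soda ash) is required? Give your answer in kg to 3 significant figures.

(a) 7.01 L; (b) 13.7 kg

(a) Chlorine deficit: 7.8 − 2.0 = 5.8 ppm = 5.8 mg/L as Cl₂.
(a) Cl₂ equivalent needed: 5.8 mg/L × 117,000 L = 678,600 mg = 678.6 g.
(a) Product at 8.8% available chlorine: 678.6 / 0.088 = 7711 g.
(a) Volume at density 1.1 g/mL: 7711 g ÷ 1.1 g/mL = 7010 mL.

(b) Volume: 43,800 US gal × 3.785 L/gal = 165,783 L.
(b) Alkalinity to add: (116 − 38) = 78 mg/L as CaCO₃ × 165,783 L = 12,930 g as CaCO₃.
(b) Equivalents: 12,930 g ÷ 50 g/eq = 258.6 eq.
(b) Each mole of Na₂CO₃ supplies 2 eq, so 258.6 / 2 = 129.3 mol.
(b) Mass: 129.3 mol × 106 g/mol = 13,710 g.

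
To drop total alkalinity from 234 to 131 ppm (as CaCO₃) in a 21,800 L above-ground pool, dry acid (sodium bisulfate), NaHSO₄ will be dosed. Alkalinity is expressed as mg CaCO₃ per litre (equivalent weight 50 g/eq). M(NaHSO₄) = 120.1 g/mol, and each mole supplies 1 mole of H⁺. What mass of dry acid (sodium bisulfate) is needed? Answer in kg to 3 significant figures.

5.39 kg

Alkalinity to neutralize: (234 − 131) = 103 mg/L as CaCO₃ × 21,800 L = 2245 g as CaCO₃.
Equivalents of H⁺ required: 2245 ÷ 50 g/eq = 44.91 eq = 44.91 mol NaHSO₄.
Mass of NaHSO₄: 44.91 × 120.1 = 5393 g.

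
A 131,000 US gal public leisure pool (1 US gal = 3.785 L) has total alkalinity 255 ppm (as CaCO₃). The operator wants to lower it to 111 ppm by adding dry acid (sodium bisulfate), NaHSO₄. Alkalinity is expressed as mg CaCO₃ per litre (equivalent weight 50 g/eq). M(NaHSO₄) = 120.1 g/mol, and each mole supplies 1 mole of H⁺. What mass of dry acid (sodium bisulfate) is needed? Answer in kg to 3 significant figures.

172 kg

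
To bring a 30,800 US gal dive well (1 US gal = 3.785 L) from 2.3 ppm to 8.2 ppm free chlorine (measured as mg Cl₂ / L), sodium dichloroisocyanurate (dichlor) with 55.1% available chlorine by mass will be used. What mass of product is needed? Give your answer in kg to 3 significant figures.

1.25 kg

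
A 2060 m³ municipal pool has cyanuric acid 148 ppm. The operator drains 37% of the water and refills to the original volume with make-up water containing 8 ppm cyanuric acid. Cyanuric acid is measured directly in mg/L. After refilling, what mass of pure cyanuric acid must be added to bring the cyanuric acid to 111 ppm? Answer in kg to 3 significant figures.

Volume: 2060 m³ = 2,060,000 L.
After draining 37% and refilling: 148 × 0.63 + 8 × 0.37 = 96.2 ppm.
Deficit to target: 111 − 96.2 = 14.8 mg/L.
Mass: 14.8 mg/L × 2,060,000 L = 30,490 g cyanuric acid.

30.5 kg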